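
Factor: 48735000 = 2^3 * 3^3*5^4 * 19^2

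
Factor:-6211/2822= - 2^ (-1)*17^( - 1) * 83^( - 1 )*6211^1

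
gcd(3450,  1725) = 1725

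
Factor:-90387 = -3^2*11^2 * 83^1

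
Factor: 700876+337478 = 2^1*3^1 * 173059^1 = 1038354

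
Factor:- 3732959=  -  43^1*86813^1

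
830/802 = 415/401 = 1.03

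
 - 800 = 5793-6593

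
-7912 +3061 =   -  4851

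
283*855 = 241965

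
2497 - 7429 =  - 4932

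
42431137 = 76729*553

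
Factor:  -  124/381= - 2^2 * 3^(  -  1) * 31^1 * 127^(-1)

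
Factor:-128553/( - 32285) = 219/55 = 3^1 * 5^( - 1)*11^ (-1)*73^1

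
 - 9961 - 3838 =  - 13799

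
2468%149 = 84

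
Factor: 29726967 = 3^1*487^1*20347^1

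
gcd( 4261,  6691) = 1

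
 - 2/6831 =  - 1 + 6829/6831 = - 0.00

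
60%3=0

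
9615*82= 788430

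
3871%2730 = 1141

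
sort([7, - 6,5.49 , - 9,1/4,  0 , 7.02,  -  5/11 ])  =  [ - 9,  -  6 , - 5/11 , 0,1/4,5.49, 7,7.02] 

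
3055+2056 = 5111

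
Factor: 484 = 2^2 *11^2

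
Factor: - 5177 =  - 31^1*167^1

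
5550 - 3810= 1740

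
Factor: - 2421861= - 3^1*13^1*62099^1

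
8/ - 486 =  - 1+239/243= -  0.02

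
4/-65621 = -4/65621 = - 0.00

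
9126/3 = 3042 = 3042.00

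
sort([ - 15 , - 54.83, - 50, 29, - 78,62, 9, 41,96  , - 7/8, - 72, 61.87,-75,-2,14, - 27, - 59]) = [ - 78, - 75, - 72,-59, - 54.83  , - 50, - 27  , - 15, - 2, - 7/8,9, 14, 29,41, 61.87, 62, 96 ]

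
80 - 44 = 36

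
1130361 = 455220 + 675141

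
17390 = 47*370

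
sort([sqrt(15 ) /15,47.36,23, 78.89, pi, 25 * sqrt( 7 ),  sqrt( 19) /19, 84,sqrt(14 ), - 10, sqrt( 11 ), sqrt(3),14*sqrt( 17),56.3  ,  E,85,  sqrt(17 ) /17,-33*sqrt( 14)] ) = [ - 33*sqrt( 14 ),-10 , sqrt( 19)/19,sqrt(17 ) /17 , sqrt( 15) /15, sqrt( 3), E,pi, sqrt (11),sqrt( 14 ), 23,  47.36,  56.3 , 14 * sqrt ( 17 ), 25* sqrt(7), 78.89,84 , 85]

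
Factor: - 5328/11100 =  -2^2*3^1 * 5^(-2 ) = -  12/25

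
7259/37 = 196 + 7/37  =  196.19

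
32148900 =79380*405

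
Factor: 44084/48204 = 3^( - 2)*13^ ( - 1)*107^1 = 107/117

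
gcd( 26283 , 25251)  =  3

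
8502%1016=374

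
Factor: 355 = 5^1*71^1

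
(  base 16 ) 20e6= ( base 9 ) 12487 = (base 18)17HG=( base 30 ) 9AM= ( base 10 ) 8422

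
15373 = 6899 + 8474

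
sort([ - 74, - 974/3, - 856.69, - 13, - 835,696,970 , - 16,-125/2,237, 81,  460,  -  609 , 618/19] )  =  [-856.69 ,-835, - 609, - 974/3, - 74,-125/2 , - 16, - 13 , 618/19, 81,237, 460, 696,970] 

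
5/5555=1/1111 = 0.00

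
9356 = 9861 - 505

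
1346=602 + 744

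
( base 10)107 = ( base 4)1223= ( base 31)3E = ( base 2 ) 1101011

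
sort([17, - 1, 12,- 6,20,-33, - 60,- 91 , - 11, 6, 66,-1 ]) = [ -91,-60 , - 33 , -11, - 6,  -  1, - 1, 6, 12, 17 , 20, 66 ]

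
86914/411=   86914/411  =  211.47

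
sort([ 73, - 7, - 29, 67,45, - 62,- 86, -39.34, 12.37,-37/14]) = [-86, - 62, - 39.34 ,-29 , - 7, - 37/14, 12.37,45 , 67, 73]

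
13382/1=13382 = 13382.00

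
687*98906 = 67948422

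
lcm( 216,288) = 864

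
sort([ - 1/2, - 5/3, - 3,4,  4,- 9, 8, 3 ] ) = [-9, - 3, - 5/3, - 1/2,3, 4,4, 8]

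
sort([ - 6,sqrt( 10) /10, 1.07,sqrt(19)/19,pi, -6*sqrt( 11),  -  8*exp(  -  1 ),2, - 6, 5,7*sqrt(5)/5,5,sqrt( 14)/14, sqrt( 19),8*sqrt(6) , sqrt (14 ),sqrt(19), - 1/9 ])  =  [ -6* sqrt( 11), - 6, - 6,  -  8*exp(  -  1 ),  -  1/9, sqrt( 19) /19, sqrt( 14 ) /14,sqrt( 10) /10,1.07,2, 7*sqrt(5)/5, pi,sqrt(14),sqrt ( 19),sqrt(19 ),5,5,8*sqrt( 6 )] 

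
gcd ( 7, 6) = 1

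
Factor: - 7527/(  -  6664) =2^( - 3) * 3^1*7^( - 2 )*  13^1 * 17^(  -  1 )*193^1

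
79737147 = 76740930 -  - 2996217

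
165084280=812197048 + -647112768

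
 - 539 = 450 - 989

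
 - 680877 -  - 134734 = -546143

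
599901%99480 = 3021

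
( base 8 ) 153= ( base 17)65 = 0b1101011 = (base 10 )107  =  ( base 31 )3E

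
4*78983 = 315932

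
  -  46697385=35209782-81907167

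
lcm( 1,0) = 0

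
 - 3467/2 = -1734  +  1/2 = - 1733.50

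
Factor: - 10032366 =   -  2^1* 3^1*113^1*14797^1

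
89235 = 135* 661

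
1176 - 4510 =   -  3334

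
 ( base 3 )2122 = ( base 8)107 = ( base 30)2B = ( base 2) 1000111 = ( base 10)71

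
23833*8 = 190664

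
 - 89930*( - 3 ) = 269790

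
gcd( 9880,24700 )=4940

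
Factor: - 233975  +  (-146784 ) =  - 380759 =- 349^1 * 1091^1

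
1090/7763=1090/7763  =  0.14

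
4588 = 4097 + 491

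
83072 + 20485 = 103557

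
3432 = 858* 4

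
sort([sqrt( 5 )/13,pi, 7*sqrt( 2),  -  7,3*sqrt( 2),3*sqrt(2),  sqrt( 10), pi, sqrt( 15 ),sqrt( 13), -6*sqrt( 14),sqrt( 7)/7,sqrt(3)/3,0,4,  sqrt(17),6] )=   [  -  6*sqrt(14 ),-7,0,sqrt (5)/13, sqrt(7) /7,  sqrt(3) /3,pi, pi,sqrt( 10 ),sqrt(13), sqrt( 15),4, sqrt ( 17 ),3*sqrt(2), 3*sqrt(2), 6,7*sqrt( 2 )]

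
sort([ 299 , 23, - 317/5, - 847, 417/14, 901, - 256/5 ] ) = [-847, - 317/5, - 256/5,23,417/14, 299, 901 ]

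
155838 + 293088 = 448926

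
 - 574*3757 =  - 2156518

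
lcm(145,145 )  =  145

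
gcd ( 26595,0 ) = 26595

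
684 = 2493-1809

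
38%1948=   38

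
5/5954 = 5/5954 = 0.00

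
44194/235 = 44194/235 = 188.06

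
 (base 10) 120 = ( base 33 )3l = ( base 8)170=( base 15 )80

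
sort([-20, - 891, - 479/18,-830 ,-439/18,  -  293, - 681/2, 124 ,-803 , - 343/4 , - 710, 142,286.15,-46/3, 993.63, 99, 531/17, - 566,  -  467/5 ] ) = [- 891 ,  -  830 , -803, - 710, - 566, - 681/2,-293, - 467/5, - 343/4, - 479/18, - 439/18,-20 , - 46/3,531/17,  99, 124,142 , 286.15, 993.63]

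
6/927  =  2/309=0.01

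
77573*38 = 2947774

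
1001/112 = 143/16 = 8.94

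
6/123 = 2/41 = 0.05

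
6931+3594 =10525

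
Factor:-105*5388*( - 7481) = 2^2*3^2*5^1*7^1*449^1*7481^1  =  4232300940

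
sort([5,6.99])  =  [ 5, 6.99 ]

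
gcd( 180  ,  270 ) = 90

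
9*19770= 177930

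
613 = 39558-38945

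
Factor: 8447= 8447^1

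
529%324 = 205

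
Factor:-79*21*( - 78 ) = 129402 = 2^1*3^2*7^1 * 13^1*79^1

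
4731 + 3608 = 8339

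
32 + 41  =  73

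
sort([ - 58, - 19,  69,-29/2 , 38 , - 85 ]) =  [ - 85 , - 58,- 19, - 29/2,38, 69 ] 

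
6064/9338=3032/4669 = 0.65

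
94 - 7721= - 7627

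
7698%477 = 66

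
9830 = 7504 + 2326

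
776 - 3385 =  - 2609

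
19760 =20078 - 318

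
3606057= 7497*481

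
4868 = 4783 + 85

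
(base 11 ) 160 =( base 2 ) 10111011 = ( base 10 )187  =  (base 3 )20221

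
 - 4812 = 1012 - 5824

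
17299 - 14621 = 2678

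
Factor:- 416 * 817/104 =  - 3268 = - 2^2*19^1*43^1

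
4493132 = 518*8674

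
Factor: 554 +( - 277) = 277^1 = 277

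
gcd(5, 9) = 1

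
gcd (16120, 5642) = 806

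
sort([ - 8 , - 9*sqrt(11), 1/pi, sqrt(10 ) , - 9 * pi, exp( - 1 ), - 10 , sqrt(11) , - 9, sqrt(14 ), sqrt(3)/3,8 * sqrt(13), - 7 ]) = [ - 9 * sqrt(11) , - 9*pi, -10, - 9,-8, - 7, 1/pi,exp( - 1 ), sqrt(3 ) /3, sqrt(10), sqrt(11 ) , sqrt( 14),8 * sqrt( 13)] 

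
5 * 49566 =247830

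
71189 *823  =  58588547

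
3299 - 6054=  - 2755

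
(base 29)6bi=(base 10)5383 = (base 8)12407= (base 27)7aa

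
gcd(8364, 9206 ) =2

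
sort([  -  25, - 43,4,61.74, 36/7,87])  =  [-43,  -  25, 4, 36/7, 61.74, 87]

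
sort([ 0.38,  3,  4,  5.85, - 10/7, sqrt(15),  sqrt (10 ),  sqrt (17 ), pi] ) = [ - 10/7,0.38, 3,pi, sqrt (10),  sqrt (15 ),4,sqrt( 17),  5.85 ] 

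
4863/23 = 211 + 10/23 = 211.43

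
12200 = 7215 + 4985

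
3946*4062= 16028652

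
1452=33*44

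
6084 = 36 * 169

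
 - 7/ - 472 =7/472= 0.01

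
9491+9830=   19321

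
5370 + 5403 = 10773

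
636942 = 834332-197390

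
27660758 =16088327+11572431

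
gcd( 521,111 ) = 1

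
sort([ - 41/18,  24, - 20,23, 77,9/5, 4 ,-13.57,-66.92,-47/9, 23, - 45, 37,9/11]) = [-66.92, - 45,  -  20, - 13.57, - 47/9, - 41/18,  9/11, 9/5,4,23,23,24,37,77]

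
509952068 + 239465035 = 749417103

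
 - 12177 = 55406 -67583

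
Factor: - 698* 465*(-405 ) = 131450850=2^1*3^5*5^2* 31^1 *349^1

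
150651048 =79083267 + 71567781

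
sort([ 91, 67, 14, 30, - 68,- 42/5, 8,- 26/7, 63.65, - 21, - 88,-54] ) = [-88,-68, - 54, - 21, - 42/5  , - 26/7, 8,  14, 30, 63.65,67, 91] 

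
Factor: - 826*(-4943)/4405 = 4082918/4405 = 2^1 * 5^( - 1)*7^1*59^1*881^( - 1)*4943^1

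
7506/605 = 7506/605 = 12.41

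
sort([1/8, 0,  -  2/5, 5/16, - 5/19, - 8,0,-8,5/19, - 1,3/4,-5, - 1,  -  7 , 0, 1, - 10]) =[ - 10, - 8,  -  8,  -  7, - 5,  -  1, - 1, - 2/5, - 5/19 , 0, 0,0, 1/8, 5/19,5/16,3/4,1 ]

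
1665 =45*37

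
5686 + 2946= 8632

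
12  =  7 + 5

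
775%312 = 151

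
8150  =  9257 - 1107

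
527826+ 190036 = 717862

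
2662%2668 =2662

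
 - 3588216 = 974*( - 3684)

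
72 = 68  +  4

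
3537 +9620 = 13157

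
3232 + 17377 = 20609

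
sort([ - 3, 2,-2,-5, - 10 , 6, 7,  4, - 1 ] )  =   [ - 10, - 5, - 3 , - 2 , - 1, 2 , 4,  6,7]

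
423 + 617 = 1040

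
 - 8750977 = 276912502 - 285663479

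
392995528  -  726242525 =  - 333246997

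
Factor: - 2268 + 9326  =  2^1* 3529^1 =7058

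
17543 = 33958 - 16415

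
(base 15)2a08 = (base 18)19E8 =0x2330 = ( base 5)242013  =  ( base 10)9008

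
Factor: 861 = 3^1 * 7^1*41^1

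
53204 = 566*94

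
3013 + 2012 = 5025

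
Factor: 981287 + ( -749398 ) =7^1 * 157^1*211^1= 231889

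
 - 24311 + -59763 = -84074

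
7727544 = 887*8712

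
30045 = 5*6009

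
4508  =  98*46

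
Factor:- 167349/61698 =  - 613/226= -2^(  -  1) * 113^( - 1 ) *613^1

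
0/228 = 0 = 0.00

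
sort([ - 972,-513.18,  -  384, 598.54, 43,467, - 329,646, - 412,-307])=[ - 972,  -  513.18, - 412, - 384, - 329, - 307, 43,467,  598.54,646]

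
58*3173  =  184034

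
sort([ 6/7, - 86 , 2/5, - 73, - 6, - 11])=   [ - 86, - 73, - 11, - 6, 2/5, 6/7 ] 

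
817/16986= 43/894 = 0.05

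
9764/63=9764/63 = 154.98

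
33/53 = 33/53 = 0.62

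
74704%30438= 13828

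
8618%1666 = 288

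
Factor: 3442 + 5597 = 3^1 * 23^1*131^1 = 9039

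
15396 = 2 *7698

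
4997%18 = 11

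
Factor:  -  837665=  - 5^1*29^1*53^1*109^1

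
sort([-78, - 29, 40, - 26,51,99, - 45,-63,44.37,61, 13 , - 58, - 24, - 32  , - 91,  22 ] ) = [  -  91, - 78, - 63, - 58,-45,-32, - 29,  -  26, - 24,13,22,40,44.37,  51,  61,99 ]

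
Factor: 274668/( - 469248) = -487/832= -2^(  -  6 )*13^(  -  1)  *487^1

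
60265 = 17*3545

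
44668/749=44668/749 = 59.64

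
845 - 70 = 775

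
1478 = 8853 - 7375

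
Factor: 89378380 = 2^2*5^1 * 7^1 * 13^1*49109^1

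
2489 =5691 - 3202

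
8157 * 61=497577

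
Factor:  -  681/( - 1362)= 2^( - 1 ) =1/2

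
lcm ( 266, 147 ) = 5586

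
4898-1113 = 3785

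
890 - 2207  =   - 1317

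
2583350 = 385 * 6710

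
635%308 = 19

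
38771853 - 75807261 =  - 37035408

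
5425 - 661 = 4764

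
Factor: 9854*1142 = 2^2*13^1*379^1 * 571^1= 11253268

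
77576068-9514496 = 68061572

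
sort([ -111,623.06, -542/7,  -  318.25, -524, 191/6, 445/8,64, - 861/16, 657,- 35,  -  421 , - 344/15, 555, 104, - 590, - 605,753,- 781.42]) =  [ - 781.42, - 605, - 590, - 524, - 421, - 318.25,  -  111 , - 542/7, - 861/16, - 35,  -  344/15, 191/6, 445/8,  64,104,555,623.06,657,753]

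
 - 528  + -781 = -1309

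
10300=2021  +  8279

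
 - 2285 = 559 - 2844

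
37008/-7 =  - 37008/7  =  -5286.86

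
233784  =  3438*68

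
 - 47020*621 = -29199420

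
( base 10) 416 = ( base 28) eo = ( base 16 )1A0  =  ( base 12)2a8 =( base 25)GG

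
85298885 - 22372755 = 62926130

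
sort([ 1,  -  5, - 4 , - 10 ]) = [  -  10, - 5, - 4,1 ] 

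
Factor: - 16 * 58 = -928=- 2^5*29^1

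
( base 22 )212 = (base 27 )19k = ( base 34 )t6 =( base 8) 1740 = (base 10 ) 992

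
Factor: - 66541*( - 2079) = 3^3 * 7^1*11^1 * 66541^1 = 138338739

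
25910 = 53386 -27476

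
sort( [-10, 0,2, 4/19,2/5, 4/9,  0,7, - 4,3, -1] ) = [ - 10, - 4,-1,  0, 0 , 4/19, 2/5,  4/9,2,3,  7 ] 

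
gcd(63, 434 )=7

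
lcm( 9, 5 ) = 45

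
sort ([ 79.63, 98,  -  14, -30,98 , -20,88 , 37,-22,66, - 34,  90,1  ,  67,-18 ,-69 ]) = [ - 69, - 34 , - 30,-22,-20, - 18,-14, 1, 37,66,67,  79.63,88,90 , 98 , 98 ] 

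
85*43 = 3655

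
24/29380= 6/7345 = 0.00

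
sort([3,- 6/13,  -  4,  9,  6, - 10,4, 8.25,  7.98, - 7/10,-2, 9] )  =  [-10,-4, - 2 , - 7/10,-6/13, 3,4,6,7.98,  8.25, 9,  9]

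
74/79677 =74/79677 = 0.00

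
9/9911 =9/9911 = 0.00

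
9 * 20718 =186462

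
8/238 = 4/119= 0.03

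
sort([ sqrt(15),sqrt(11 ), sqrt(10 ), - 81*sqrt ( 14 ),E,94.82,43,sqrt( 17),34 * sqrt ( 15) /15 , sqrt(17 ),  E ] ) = [  -  81*sqrt(14),E, E,sqrt(10),sqrt(11),sqrt (15 ),sqrt( 17),sqrt(17),34*sqrt(15 )/15,43 , 94.82 ] 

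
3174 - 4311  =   - 1137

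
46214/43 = 1074+32/43 = 1074.74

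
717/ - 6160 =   -  717/6160 = -  0.12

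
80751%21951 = 14898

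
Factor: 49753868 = 2^2*487^1*25541^1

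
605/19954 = 55/1814 = 0.03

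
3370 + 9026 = 12396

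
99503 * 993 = 98806479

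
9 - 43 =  - 34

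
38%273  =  38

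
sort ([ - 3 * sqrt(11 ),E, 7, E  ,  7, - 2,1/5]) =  [ - 3 * sqrt( 11), - 2,1/5, E, E, 7, 7]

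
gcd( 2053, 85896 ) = 1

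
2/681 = 2/681 = 0.00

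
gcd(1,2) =1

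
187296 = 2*93648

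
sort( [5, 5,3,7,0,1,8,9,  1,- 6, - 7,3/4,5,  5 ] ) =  [ -7, - 6,0,3/4,1,1, 3, 5, 5,5,5,7,8,9]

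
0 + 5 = 5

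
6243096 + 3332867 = 9575963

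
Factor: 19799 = 13^1*1523^1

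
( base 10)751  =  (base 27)10m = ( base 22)1C3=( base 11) 623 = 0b1011101111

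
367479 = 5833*63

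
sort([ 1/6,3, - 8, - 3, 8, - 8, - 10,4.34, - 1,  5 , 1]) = [-10,-8, - 8,-3, - 1,1/6,1,3, 4.34,  5,8]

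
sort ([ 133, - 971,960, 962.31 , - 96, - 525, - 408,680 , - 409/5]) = [- 971, - 525, - 408, - 96, - 409/5,133,680,960, 962.31] 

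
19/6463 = 19/6463= 0.00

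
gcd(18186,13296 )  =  6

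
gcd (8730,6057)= 9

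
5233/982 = 5233/982 = 5.33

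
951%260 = 171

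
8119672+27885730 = 36005402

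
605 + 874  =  1479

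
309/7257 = 103/2419 = 0.04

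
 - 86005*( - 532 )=45754660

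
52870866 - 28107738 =24763128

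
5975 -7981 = -2006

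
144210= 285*506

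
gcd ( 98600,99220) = 20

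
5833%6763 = 5833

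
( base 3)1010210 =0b1100111111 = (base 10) 831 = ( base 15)3a6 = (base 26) 15p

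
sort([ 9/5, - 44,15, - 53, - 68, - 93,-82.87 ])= [ - 93, - 82.87,-68, - 53, - 44, 9/5,15]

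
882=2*441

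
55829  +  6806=62635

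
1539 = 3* 513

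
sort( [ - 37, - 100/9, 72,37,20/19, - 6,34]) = [ -37, - 100/9, - 6,20/19,34, 37,  72 ] 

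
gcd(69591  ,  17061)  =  3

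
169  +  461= 630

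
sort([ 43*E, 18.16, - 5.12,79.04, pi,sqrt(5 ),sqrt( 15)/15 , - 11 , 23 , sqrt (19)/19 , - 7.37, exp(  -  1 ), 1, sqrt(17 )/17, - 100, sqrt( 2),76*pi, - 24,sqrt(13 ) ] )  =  [ - 100, - 24, - 11, - 7.37, - 5.12,sqrt(19)/19, sqrt(17)/17,sqrt( 15 )/15, exp(- 1 ), 1,sqrt(2 ),sqrt(5 ), pi, sqrt( 13), 18.16 , 23 , 79.04,43*E,76* pi ] 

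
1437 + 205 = 1642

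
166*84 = 13944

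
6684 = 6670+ 14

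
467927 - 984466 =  - 516539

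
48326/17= 48326/17= 2842.71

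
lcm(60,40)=120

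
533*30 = 15990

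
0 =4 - 4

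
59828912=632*94666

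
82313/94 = 82313/94 =875.67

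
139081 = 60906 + 78175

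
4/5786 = 2/2893 = 0.00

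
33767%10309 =2840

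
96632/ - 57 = - 96632/57 = - 1695.30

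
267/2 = 267/2 = 133.50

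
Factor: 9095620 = 2^2*5^1*283^1*1607^1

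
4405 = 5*881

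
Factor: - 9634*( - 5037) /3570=5^( - 1)  *7^( - 1 ) * 17^( - 1 )*23^1 * 73^1*4817^1 =8087743/595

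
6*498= 2988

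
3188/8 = 398 + 1/2 = 398.50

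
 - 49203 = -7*7029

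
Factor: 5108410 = 2^1*5^1*409^1*1249^1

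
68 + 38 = 106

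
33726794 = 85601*394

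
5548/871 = 5548/871 = 6.37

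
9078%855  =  528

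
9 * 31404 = 282636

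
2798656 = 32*87458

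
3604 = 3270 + 334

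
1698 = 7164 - 5466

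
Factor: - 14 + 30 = 2^4 = 16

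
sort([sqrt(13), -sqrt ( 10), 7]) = [-sqrt( 10), sqrt ( 13),7 ]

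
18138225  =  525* 34549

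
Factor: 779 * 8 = 6232 = 2^3*19^1 * 41^1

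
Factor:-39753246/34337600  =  -2^( - 5 ) * 3^1*5^( - 2)*11^( - 1)*13^1*23^1 * 1951^(-1)*22159^1 =- 19876623/17168800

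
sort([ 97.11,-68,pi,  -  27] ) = [ - 68, - 27,pi, 97.11]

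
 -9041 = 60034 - 69075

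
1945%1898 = 47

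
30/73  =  30/73  =  0.41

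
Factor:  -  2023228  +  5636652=2^4*225839^1 =3613424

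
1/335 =1/335 = 0.00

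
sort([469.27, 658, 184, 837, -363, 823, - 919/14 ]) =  [ - 363,-919/14, 184, 469.27, 658, 823,837] 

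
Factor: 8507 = 47^1 * 181^1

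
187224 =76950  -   - 110274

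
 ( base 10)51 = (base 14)39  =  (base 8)63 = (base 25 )21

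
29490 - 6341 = 23149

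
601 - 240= 361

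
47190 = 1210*39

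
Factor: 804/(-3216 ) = -2^(  -  2 ) = - 1/4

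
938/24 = 469/12 = 39.08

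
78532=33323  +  45209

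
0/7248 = 0 = 0.00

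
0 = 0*82312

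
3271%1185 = 901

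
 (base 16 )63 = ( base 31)36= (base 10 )99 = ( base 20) 4j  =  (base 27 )3i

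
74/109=74/109 = 0.68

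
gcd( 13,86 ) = 1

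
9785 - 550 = 9235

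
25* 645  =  16125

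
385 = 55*7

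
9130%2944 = 298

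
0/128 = 0 = 0.00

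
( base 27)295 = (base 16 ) 6aa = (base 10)1706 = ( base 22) 3bc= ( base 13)A13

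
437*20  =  8740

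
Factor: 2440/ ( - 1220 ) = -2 = - 2^1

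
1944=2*972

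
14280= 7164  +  7116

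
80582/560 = 143 +251/280 = 143.90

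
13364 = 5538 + 7826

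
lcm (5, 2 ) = 10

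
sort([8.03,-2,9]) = [ - 2,8.03, 9 ] 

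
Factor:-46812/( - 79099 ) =564/953 = 2^2* 3^1*47^1*953^( - 1)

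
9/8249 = 9/8249=0.00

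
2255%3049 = 2255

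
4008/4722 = 668/787 = 0.85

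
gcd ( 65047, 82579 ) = 1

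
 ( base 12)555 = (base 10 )785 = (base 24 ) 18H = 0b1100010001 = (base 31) pa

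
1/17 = 1/17 = 0.06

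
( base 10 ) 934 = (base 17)33g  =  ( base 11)77A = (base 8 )1646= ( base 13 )56B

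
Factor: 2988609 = 3^1*13^1  *76631^1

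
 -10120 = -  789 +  - 9331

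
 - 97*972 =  - 94284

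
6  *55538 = 333228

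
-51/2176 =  - 1+ 125/128  =  - 0.02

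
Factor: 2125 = 5^3* 17^1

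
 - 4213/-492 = 4213/492 = 8.56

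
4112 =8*514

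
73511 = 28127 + 45384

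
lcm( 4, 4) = 4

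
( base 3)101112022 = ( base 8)16774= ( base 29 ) 93k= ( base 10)7676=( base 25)c71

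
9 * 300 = 2700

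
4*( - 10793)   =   - 43172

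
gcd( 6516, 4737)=3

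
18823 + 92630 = 111453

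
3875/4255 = 775/851= 0.91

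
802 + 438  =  1240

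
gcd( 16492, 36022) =434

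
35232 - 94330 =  - 59098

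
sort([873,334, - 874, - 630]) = [ - 874, - 630,334, 873 ] 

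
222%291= 222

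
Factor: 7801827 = 3^1*11^1*17^1*13907^1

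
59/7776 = 59/7776= 0.01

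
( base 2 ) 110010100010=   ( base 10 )3234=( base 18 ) 9HC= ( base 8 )6242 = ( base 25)549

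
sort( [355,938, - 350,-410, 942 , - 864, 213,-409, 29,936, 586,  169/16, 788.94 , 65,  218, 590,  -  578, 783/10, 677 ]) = [ -864, - 578, - 410, - 409,-350,169/16, 29,65, 783/10, 213, 218,355, 586,590 , 677, 788.94,936, 938, 942 ] 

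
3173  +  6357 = 9530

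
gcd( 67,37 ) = 1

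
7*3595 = 25165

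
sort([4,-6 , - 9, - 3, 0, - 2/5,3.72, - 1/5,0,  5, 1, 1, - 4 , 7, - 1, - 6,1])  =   [ - 9,- 6, - 6,  -  4, - 3, - 1, -2/5, - 1/5,0, 0,1,1,1,3.72, 4, 5, 7 ] 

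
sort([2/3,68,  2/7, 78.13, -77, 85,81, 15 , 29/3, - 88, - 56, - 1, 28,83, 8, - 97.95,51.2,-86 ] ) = [ - 97.95, - 88, - 86, - 77, - 56, -1,2/7,2/3,  8, 29/3,15, 28, 51.2,  68, 78.13,81,83, 85]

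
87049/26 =3348 + 1/26=3348.04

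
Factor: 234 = 2^1*3^2*13^1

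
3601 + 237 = 3838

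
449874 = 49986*9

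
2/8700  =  1/4350 = 0.00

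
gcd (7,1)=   1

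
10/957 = 10/957 = 0.01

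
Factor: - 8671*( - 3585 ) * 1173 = 3^2*5^1 * 13^1*17^1*23^2*29^1*239^1 = 36463332555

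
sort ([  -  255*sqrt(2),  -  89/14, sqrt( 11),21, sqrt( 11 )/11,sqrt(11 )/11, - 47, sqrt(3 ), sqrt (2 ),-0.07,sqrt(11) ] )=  [ - 255*sqrt( 2), - 47,-89/14, - 0.07,sqrt(11)/11,sqrt( 11)/11 , sqrt(2),sqrt(3), sqrt ( 11),sqrt(11 ), 21] 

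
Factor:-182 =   -  2^1*7^1 * 13^1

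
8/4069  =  8/4069 = 0.00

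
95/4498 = 95/4498 = 0.02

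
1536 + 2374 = 3910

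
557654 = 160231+397423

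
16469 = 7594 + 8875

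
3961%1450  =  1061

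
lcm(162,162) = 162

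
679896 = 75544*9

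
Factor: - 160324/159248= - 149/148=- 2^( - 2)*37^( -1 )*149^1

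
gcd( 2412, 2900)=4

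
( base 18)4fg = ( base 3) 2011121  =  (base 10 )1582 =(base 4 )120232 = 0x62e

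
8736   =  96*91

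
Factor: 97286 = 2^1 * 7^1 * 6949^1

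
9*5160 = 46440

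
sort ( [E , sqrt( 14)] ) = [ E, sqrt ( 14 ) ] 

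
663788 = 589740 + 74048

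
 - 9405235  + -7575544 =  - 16980779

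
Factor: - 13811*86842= - 1199374862  =  -  2^1*7^2*1973^1*6203^1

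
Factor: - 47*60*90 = -2^3*3^3*5^2*47^1=- 253800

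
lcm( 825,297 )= 7425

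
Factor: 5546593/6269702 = 2^( - 1 )*13^1*17^ ( - 1)*61^( - 1 )* 3023^(  -  1 )*426661^1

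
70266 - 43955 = 26311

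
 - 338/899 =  - 338/899 = -0.38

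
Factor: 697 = 17^1*41^1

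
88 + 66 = 154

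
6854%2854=1146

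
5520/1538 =3 + 453/769 = 3.59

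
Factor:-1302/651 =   -  2^1=-  2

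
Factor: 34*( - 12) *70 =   -  2^4  *  3^1*5^1*7^1*17^1 = - 28560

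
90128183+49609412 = 139737595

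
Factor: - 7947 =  - 3^2*883^1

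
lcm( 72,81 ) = 648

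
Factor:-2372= - 2^2*593^1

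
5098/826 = 6 + 71/413 = 6.17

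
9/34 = 9/34 = 0.26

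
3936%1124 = 564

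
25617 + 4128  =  29745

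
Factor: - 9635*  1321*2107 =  - 5^1 * 7^2*41^1*43^1 * 47^1*1321^1 = - 26817548345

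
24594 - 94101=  - 69507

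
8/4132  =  2/1033 = 0.00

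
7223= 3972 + 3251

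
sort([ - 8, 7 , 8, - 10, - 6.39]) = [ -10,- 8 , - 6.39,7,8]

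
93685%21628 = 7173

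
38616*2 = 77232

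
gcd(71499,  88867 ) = 1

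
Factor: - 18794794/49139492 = -9397397/24569746 = - 2^ ( - 1)* 683^1*2267^( - 1 )*5419^( - 1 )*13759^1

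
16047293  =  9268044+6779249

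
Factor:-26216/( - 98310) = 4/15 = 2^2  *  3^( - 1 )*  5^ ( - 1 ) 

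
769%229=82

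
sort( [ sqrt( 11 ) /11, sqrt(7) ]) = [ sqrt( 11)/11  ,  sqrt( 7) ]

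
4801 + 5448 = 10249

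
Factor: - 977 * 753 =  - 3^1*251^1*977^1  =  - 735681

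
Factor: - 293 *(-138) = 40434 = 2^1*3^1*23^1*293^1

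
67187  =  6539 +60648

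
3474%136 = 74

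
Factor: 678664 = 2^3 * 7^1*12119^1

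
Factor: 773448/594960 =2^( -1)*5^(  -  1)*13^1 = 13/10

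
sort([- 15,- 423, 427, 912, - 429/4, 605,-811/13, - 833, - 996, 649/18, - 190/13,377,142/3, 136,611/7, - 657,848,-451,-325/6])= [ - 996, - 833, - 657, - 451 , - 423, - 429/4 ,  -  811/13,-325/6, - 15, - 190/13, 649/18  ,  142/3,611/7,136, 377, 427,605,848, 912] 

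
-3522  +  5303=1781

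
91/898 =91/898 =0.10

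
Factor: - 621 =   -  3^3*23^1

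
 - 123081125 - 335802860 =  - 458883985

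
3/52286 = 3/52286 = 0.00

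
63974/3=63974/3 = 21324.67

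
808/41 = 19  +  29/41 = 19.71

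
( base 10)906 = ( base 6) 4110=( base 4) 32022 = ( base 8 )1612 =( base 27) 16f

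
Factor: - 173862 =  - 2^1*3^2*13^1*743^1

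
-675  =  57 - 732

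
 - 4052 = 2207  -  6259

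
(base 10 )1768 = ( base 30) 1ss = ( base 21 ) 404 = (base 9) 2374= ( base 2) 11011101000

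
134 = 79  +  55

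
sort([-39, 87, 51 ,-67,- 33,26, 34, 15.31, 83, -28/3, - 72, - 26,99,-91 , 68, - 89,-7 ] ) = [  -  91, - 89, - 72,-67, - 39, - 33,  -  26, - 28/3 ,-7,15.31,26,34, 51 , 68, 83, 87,99]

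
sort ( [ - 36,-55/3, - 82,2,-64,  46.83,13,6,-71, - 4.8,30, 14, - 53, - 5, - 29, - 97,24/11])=[-97,-82,-71,  -  64, - 53,-36,  -  29,  -  55/3 , - 5, - 4.8,2, 24/11,6,  13, 14 , 30,46.83 ] 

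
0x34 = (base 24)24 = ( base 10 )52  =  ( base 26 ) 20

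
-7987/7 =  - 1141 = -1141.00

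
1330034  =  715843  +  614191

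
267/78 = 89/26 = 3.42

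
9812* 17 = 166804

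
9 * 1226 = 11034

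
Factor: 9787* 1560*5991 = 2^3*3^2*5^1*13^1*1997^1 *9787^1 = 91468910520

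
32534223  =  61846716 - 29312493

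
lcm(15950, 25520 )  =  127600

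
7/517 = 7/517 = 0.01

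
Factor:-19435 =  -5^1*13^2*23^1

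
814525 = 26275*31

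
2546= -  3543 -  - 6089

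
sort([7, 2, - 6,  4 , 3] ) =[-6, 2 , 3, 4, 7] 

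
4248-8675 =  - 4427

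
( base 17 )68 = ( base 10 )110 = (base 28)3q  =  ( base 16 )6e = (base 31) 3h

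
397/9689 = 397/9689 =0.04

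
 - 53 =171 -224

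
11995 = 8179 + 3816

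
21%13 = 8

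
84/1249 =84/1249 = 0.07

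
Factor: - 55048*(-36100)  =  2^5*5^2*7^1*19^2*983^1 =1987232800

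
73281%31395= 10491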